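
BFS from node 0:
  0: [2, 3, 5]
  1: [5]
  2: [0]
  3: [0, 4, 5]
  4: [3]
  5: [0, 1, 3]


Visit 0, enqueue [2, 3, 5]
Visit 2, enqueue []
Visit 3, enqueue [4]
Visit 5, enqueue [1]
Visit 4, enqueue []
Visit 1, enqueue []

BFS order: [0, 2, 3, 5, 4, 1]


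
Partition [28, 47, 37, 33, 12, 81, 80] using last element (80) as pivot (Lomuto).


Pivot: 80
  28 <= 80: advance i (no swap)
  47 <= 80: advance i (no swap)
  37 <= 80: advance i (no swap)
  33 <= 80: advance i (no swap)
  12 <= 80: advance i (no swap)
Place pivot at 5: [28, 47, 37, 33, 12, 80, 81]

Partitioned: [28, 47, 37, 33, 12, 80, 81]


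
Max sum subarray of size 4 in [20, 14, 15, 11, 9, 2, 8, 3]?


[0:4]: 60
[1:5]: 49
[2:6]: 37
[3:7]: 30
[4:8]: 22

Max: 60 at [0:4]


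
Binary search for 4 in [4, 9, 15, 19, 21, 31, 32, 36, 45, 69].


Step 1: lo=0, hi=9, mid=4, val=21
Step 2: lo=0, hi=3, mid=1, val=9
Step 3: lo=0, hi=0, mid=0, val=4

Found at index 0


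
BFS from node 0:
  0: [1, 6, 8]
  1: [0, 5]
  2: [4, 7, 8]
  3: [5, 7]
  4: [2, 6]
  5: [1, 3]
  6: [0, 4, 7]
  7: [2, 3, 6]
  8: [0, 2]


Visit 0, enqueue [1, 6, 8]
Visit 1, enqueue [5]
Visit 6, enqueue [4, 7]
Visit 8, enqueue [2]
Visit 5, enqueue [3]
Visit 4, enqueue []
Visit 7, enqueue []
Visit 2, enqueue []
Visit 3, enqueue []

BFS order: [0, 1, 6, 8, 5, 4, 7, 2, 3]


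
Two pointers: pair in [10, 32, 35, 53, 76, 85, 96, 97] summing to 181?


lo=0(10)+hi=7(97)=107
lo=1(32)+hi=7(97)=129
lo=2(35)+hi=7(97)=132
lo=3(53)+hi=7(97)=150
lo=4(76)+hi=7(97)=173
lo=5(85)+hi=7(97)=182
lo=5(85)+hi=6(96)=181

Yes: 85+96=181


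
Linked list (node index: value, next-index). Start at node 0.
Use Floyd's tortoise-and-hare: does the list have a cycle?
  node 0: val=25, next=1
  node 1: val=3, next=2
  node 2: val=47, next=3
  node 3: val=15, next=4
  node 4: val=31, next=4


Floyd's tortoise (slow, +1) and hare (fast, +2):
  init: slow=0, fast=0
  step 1: slow=1, fast=2
  step 2: slow=2, fast=4
  step 3: slow=3, fast=4
  step 4: slow=4, fast=4
  slow == fast at node 4: cycle detected

Cycle: yes


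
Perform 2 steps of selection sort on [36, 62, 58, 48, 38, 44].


Initial: [36, 62, 58, 48, 38, 44]
Step 1: min=36 at 0
  Swap: [36, 62, 58, 48, 38, 44]
Step 2: min=38 at 4
  Swap: [36, 38, 58, 48, 62, 44]

After 2 steps: [36, 38, 58, 48, 62, 44]


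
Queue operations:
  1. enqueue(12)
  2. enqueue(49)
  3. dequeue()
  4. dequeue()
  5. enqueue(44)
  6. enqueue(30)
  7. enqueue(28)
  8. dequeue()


enqueue(12) -> [12]
enqueue(49) -> [12, 49]
dequeue()->12, [49]
dequeue()->49, []
enqueue(44) -> [44]
enqueue(30) -> [44, 30]
enqueue(28) -> [44, 30, 28]
dequeue()->44, [30, 28]

Final queue: [30, 28]


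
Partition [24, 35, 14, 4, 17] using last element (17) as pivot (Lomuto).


Pivot: 17
  14 <= 17: swap -> [14, 35, 24, 4, 17]
  4 <= 17: swap -> [14, 4, 24, 35, 17]
Place pivot at 2: [14, 4, 17, 35, 24]

Partitioned: [14, 4, 17, 35, 24]


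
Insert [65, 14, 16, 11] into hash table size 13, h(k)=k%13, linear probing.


Insert 65: h=0 -> slot 0
Insert 14: h=1 -> slot 1
Insert 16: h=3 -> slot 3
Insert 11: h=11 -> slot 11

Table: [65, 14, None, 16, None, None, None, None, None, None, None, 11, None]


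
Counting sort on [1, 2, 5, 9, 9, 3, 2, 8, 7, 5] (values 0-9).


Input: [1, 2, 5, 9, 9, 3, 2, 8, 7, 5]
Counts: [0, 1, 2, 1, 0, 2, 0, 1, 1, 2]

Sorted: [1, 2, 2, 3, 5, 5, 7, 8, 9, 9]


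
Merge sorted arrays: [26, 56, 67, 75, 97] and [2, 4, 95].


Take 2 from B
Take 4 from B
Take 26 from A
Take 56 from A
Take 67 from A
Take 75 from A
Take 95 from B

Merged: [2, 4, 26, 56, 67, 75, 95, 97]


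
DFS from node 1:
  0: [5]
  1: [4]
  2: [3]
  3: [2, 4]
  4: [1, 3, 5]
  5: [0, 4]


Visit 1, push [4]
Visit 4, push [5, 3]
Visit 3, push [2]
Visit 2, push []
Visit 5, push [0]
Visit 0, push []

DFS order: [1, 4, 3, 2, 5, 0]


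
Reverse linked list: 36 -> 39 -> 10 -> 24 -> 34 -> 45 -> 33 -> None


Step 1: curr=36, set curr.next=prev(None) | reversed so far: 36
Step 2: curr=39, set curr.next=prev(36) | reversed so far: 39 -> 36
Step 3: curr=10, set curr.next=prev(39) | reversed so far: 10 -> 39 -> 36
Step 4: curr=24, set curr.next=prev(10) | reversed so far: 24 -> 10 -> 39 -> 36
Step 5: curr=34, set curr.next=prev(24) | reversed so far: 34 -> 24 -> 10 -> 39 -> 36
Step 6: curr=45, set curr.next=prev(34) | reversed so far: 45 -> 34 -> 24 -> 10 -> 39 -> 36
Step 7: curr=33, set curr.next=prev(45) | reversed so far: 33 -> 45 -> 34 -> 24 -> 10 -> 39 -> 36

33 -> 45 -> 34 -> 24 -> 10 -> 39 -> 36 -> None


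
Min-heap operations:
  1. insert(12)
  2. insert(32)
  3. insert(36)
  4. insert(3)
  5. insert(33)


insert(12) -> [12]
insert(32) -> [12, 32]
insert(36) -> [12, 32, 36]
insert(3) -> [3, 12, 36, 32]
insert(33) -> [3, 12, 36, 32, 33]

Final heap: [3, 12, 36, 32, 33]


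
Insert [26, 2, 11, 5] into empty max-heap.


Insert 26: [26]
Insert 2: [26, 2]
Insert 11: [26, 2, 11]
Insert 5: [26, 5, 11, 2]

Final heap: [26, 5, 11, 2]


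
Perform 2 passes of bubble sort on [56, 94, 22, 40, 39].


Initial: [56, 94, 22, 40, 39]
Pass 1: [56, 22, 40, 39, 94] (3 swaps)
Pass 2: [22, 40, 39, 56, 94] (3 swaps)

After 2 passes: [22, 40, 39, 56, 94]


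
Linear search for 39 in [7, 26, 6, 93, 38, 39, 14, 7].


i=0: 7!=39
i=1: 26!=39
i=2: 6!=39
i=3: 93!=39
i=4: 38!=39
i=5: 39==39 found!

Found at 5, 6 comps


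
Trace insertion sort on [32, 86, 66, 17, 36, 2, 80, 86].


Initial: [32, 86, 66, 17, 36, 2, 80, 86]
Insert 86: [32, 86, 66, 17, 36, 2, 80, 86]
Insert 66: [32, 66, 86, 17, 36, 2, 80, 86]
Insert 17: [17, 32, 66, 86, 36, 2, 80, 86]
Insert 36: [17, 32, 36, 66, 86, 2, 80, 86]
Insert 2: [2, 17, 32, 36, 66, 86, 80, 86]
Insert 80: [2, 17, 32, 36, 66, 80, 86, 86]
Insert 86: [2, 17, 32, 36, 66, 80, 86, 86]

Sorted: [2, 17, 32, 36, 66, 80, 86, 86]


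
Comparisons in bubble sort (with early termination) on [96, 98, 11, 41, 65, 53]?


Algorithm: bubble sort (with early termination)
Input: [96, 98, 11, 41, 65, 53]
Sorted: [11, 41, 53, 65, 96, 98]

14


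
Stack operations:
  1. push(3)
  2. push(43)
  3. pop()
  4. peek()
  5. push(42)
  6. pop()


push(3) -> [3]
push(43) -> [3, 43]
pop()->43, [3]
peek()->3
push(42) -> [3, 42]
pop()->42, [3]

Final stack: [3]


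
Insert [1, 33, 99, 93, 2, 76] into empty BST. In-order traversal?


Insert 1: root
Insert 33: R from 1
Insert 99: R from 1 -> R from 33
Insert 93: R from 1 -> R from 33 -> L from 99
Insert 2: R from 1 -> L from 33
Insert 76: R from 1 -> R from 33 -> L from 99 -> L from 93

In-order: [1, 2, 33, 76, 93, 99]


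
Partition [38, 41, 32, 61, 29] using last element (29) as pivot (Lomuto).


Pivot: 29
Place pivot at 0: [29, 41, 32, 61, 38]

Partitioned: [29, 41, 32, 61, 38]


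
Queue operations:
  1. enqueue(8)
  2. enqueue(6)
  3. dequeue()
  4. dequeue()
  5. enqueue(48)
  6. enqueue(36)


enqueue(8) -> [8]
enqueue(6) -> [8, 6]
dequeue()->8, [6]
dequeue()->6, []
enqueue(48) -> [48]
enqueue(36) -> [48, 36]

Final queue: [48, 36]


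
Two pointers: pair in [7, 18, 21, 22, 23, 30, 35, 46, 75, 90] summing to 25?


lo=0(7)+hi=9(90)=97
lo=0(7)+hi=8(75)=82
lo=0(7)+hi=7(46)=53
lo=0(7)+hi=6(35)=42
lo=0(7)+hi=5(30)=37
lo=0(7)+hi=4(23)=30
lo=0(7)+hi=3(22)=29
lo=0(7)+hi=2(21)=28
lo=0(7)+hi=1(18)=25

Yes: 7+18=25


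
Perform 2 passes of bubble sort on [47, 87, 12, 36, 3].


Initial: [47, 87, 12, 36, 3]
Pass 1: [47, 12, 36, 3, 87] (3 swaps)
Pass 2: [12, 36, 3, 47, 87] (3 swaps)

After 2 passes: [12, 36, 3, 47, 87]


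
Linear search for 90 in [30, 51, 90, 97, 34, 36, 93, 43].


i=0: 30!=90
i=1: 51!=90
i=2: 90==90 found!

Found at 2, 3 comps


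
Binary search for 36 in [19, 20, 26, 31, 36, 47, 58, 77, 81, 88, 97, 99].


Step 1: lo=0, hi=11, mid=5, val=47
Step 2: lo=0, hi=4, mid=2, val=26
Step 3: lo=3, hi=4, mid=3, val=31
Step 4: lo=4, hi=4, mid=4, val=36

Found at index 4


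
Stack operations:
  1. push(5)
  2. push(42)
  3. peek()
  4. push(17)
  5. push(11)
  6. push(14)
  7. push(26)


push(5) -> [5]
push(42) -> [5, 42]
peek()->42
push(17) -> [5, 42, 17]
push(11) -> [5, 42, 17, 11]
push(14) -> [5, 42, 17, 11, 14]
push(26) -> [5, 42, 17, 11, 14, 26]

Final stack: [5, 42, 17, 11, 14, 26]


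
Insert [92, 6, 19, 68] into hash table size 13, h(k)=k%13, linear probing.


Insert 92: h=1 -> slot 1
Insert 6: h=6 -> slot 6
Insert 19: h=6, 1 probes -> slot 7
Insert 68: h=3 -> slot 3

Table: [None, 92, None, 68, None, None, 6, 19, None, None, None, None, None]


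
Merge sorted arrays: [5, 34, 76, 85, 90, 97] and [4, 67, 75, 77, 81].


Take 4 from B
Take 5 from A
Take 34 from A
Take 67 from B
Take 75 from B
Take 76 from A
Take 77 from B
Take 81 from B

Merged: [4, 5, 34, 67, 75, 76, 77, 81, 85, 90, 97]


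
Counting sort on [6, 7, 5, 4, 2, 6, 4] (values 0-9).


Input: [6, 7, 5, 4, 2, 6, 4]
Counts: [0, 0, 1, 0, 2, 1, 2, 1, 0, 0]

Sorted: [2, 4, 4, 5, 6, 6, 7]


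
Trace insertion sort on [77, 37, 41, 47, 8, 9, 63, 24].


Initial: [77, 37, 41, 47, 8, 9, 63, 24]
Insert 37: [37, 77, 41, 47, 8, 9, 63, 24]
Insert 41: [37, 41, 77, 47, 8, 9, 63, 24]
Insert 47: [37, 41, 47, 77, 8, 9, 63, 24]
Insert 8: [8, 37, 41, 47, 77, 9, 63, 24]
Insert 9: [8, 9, 37, 41, 47, 77, 63, 24]
Insert 63: [8, 9, 37, 41, 47, 63, 77, 24]
Insert 24: [8, 9, 24, 37, 41, 47, 63, 77]

Sorted: [8, 9, 24, 37, 41, 47, 63, 77]


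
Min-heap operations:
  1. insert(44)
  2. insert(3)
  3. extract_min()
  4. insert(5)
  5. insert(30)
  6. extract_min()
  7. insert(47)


insert(44) -> [44]
insert(3) -> [3, 44]
extract_min()->3, [44]
insert(5) -> [5, 44]
insert(30) -> [5, 44, 30]
extract_min()->5, [30, 44]
insert(47) -> [30, 44, 47]

Final heap: [30, 44, 47]


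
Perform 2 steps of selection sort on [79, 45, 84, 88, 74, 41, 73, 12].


Initial: [79, 45, 84, 88, 74, 41, 73, 12]
Step 1: min=12 at 7
  Swap: [12, 45, 84, 88, 74, 41, 73, 79]
Step 2: min=41 at 5
  Swap: [12, 41, 84, 88, 74, 45, 73, 79]

After 2 steps: [12, 41, 84, 88, 74, 45, 73, 79]


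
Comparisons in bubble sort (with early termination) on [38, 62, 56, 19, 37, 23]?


Algorithm: bubble sort (with early termination)
Input: [38, 62, 56, 19, 37, 23]
Sorted: [19, 23, 37, 38, 56, 62]

15


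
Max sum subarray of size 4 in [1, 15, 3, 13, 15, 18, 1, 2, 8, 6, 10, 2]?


[0:4]: 32
[1:5]: 46
[2:6]: 49
[3:7]: 47
[4:8]: 36
[5:9]: 29
[6:10]: 17
[7:11]: 26
[8:12]: 26

Max: 49 at [2:6]


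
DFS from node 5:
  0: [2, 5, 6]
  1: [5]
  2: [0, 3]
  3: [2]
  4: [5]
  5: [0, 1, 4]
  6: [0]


Visit 5, push [4, 1, 0]
Visit 0, push [6, 2]
Visit 2, push [3]
Visit 3, push []
Visit 6, push []
Visit 1, push []
Visit 4, push []

DFS order: [5, 0, 2, 3, 6, 1, 4]


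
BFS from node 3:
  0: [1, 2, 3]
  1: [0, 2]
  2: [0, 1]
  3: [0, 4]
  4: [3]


Visit 3, enqueue [0, 4]
Visit 0, enqueue [1, 2]
Visit 4, enqueue []
Visit 1, enqueue []
Visit 2, enqueue []

BFS order: [3, 0, 4, 1, 2]


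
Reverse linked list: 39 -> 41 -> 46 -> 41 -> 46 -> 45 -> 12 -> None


Step 1: curr=39, set curr.next=prev(None) | reversed so far: 39
Step 2: curr=41, set curr.next=prev(39) | reversed so far: 41 -> 39
Step 3: curr=46, set curr.next=prev(41) | reversed so far: 46 -> 41 -> 39
Step 4: curr=41, set curr.next=prev(46) | reversed so far: 41 -> 46 -> 41 -> 39
Step 5: curr=46, set curr.next=prev(41) | reversed so far: 46 -> 41 -> 46 -> 41 -> 39
Step 6: curr=45, set curr.next=prev(46) | reversed so far: 45 -> 46 -> 41 -> 46 -> 41 -> 39
Step 7: curr=12, set curr.next=prev(45) | reversed so far: 12 -> 45 -> 46 -> 41 -> 46 -> 41 -> 39

12 -> 45 -> 46 -> 41 -> 46 -> 41 -> 39 -> None


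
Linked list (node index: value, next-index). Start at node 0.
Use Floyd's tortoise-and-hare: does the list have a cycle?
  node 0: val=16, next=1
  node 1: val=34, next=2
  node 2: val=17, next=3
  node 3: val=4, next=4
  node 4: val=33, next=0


Floyd's tortoise (slow, +1) and hare (fast, +2):
  init: slow=0, fast=0
  step 1: slow=1, fast=2
  step 2: slow=2, fast=4
  step 3: slow=3, fast=1
  step 4: slow=4, fast=3
  step 5: slow=0, fast=0
  slow == fast at node 0: cycle detected

Cycle: yes


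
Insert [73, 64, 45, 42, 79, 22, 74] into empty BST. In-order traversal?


Insert 73: root
Insert 64: L from 73
Insert 45: L from 73 -> L from 64
Insert 42: L from 73 -> L from 64 -> L from 45
Insert 79: R from 73
Insert 22: L from 73 -> L from 64 -> L from 45 -> L from 42
Insert 74: R from 73 -> L from 79

In-order: [22, 42, 45, 64, 73, 74, 79]


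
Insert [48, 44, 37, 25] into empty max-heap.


Insert 48: [48]
Insert 44: [48, 44]
Insert 37: [48, 44, 37]
Insert 25: [48, 44, 37, 25]

Final heap: [48, 44, 37, 25]


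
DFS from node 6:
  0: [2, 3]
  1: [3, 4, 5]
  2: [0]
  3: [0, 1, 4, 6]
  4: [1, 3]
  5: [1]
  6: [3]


Visit 6, push [3]
Visit 3, push [4, 1, 0]
Visit 0, push [2]
Visit 2, push []
Visit 1, push [5, 4]
Visit 4, push []
Visit 5, push []

DFS order: [6, 3, 0, 2, 1, 4, 5]


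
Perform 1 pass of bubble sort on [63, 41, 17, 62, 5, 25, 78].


Initial: [63, 41, 17, 62, 5, 25, 78]
Pass 1: [41, 17, 62, 5, 25, 63, 78] (5 swaps)

After 1 pass: [41, 17, 62, 5, 25, 63, 78]


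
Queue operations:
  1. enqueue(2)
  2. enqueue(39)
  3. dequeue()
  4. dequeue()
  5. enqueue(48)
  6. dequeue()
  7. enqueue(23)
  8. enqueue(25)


enqueue(2) -> [2]
enqueue(39) -> [2, 39]
dequeue()->2, [39]
dequeue()->39, []
enqueue(48) -> [48]
dequeue()->48, []
enqueue(23) -> [23]
enqueue(25) -> [23, 25]

Final queue: [23, 25]


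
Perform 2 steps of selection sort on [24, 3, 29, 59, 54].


Initial: [24, 3, 29, 59, 54]
Step 1: min=3 at 1
  Swap: [3, 24, 29, 59, 54]
Step 2: min=24 at 1
  Swap: [3, 24, 29, 59, 54]

After 2 steps: [3, 24, 29, 59, 54]


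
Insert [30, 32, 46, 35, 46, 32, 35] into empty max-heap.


Insert 30: [30]
Insert 32: [32, 30]
Insert 46: [46, 30, 32]
Insert 35: [46, 35, 32, 30]
Insert 46: [46, 46, 32, 30, 35]
Insert 32: [46, 46, 32, 30, 35, 32]
Insert 35: [46, 46, 35, 30, 35, 32, 32]

Final heap: [46, 46, 35, 30, 35, 32, 32]


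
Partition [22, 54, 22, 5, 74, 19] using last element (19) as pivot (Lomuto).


Pivot: 19
  5 <= 19: swap -> [5, 54, 22, 22, 74, 19]
Place pivot at 1: [5, 19, 22, 22, 74, 54]

Partitioned: [5, 19, 22, 22, 74, 54]


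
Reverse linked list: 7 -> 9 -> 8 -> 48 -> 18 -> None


Step 1: curr=7, set curr.next=prev(None) | reversed so far: 7
Step 2: curr=9, set curr.next=prev(7) | reversed so far: 9 -> 7
Step 3: curr=8, set curr.next=prev(9) | reversed so far: 8 -> 9 -> 7
Step 4: curr=48, set curr.next=prev(8) | reversed so far: 48 -> 8 -> 9 -> 7
Step 5: curr=18, set curr.next=prev(48) | reversed so far: 18 -> 48 -> 8 -> 9 -> 7

18 -> 48 -> 8 -> 9 -> 7 -> None


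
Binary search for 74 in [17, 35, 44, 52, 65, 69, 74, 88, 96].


Step 1: lo=0, hi=8, mid=4, val=65
Step 2: lo=5, hi=8, mid=6, val=74

Found at index 6


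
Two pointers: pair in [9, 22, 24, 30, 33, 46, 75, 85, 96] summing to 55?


lo=0(9)+hi=8(96)=105
lo=0(9)+hi=7(85)=94
lo=0(9)+hi=6(75)=84
lo=0(9)+hi=5(46)=55

Yes: 9+46=55


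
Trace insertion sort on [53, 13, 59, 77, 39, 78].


Initial: [53, 13, 59, 77, 39, 78]
Insert 13: [13, 53, 59, 77, 39, 78]
Insert 59: [13, 53, 59, 77, 39, 78]
Insert 77: [13, 53, 59, 77, 39, 78]
Insert 39: [13, 39, 53, 59, 77, 78]
Insert 78: [13, 39, 53, 59, 77, 78]

Sorted: [13, 39, 53, 59, 77, 78]


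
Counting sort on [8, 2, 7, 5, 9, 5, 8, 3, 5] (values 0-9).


Input: [8, 2, 7, 5, 9, 5, 8, 3, 5]
Counts: [0, 0, 1, 1, 0, 3, 0, 1, 2, 1]

Sorted: [2, 3, 5, 5, 5, 7, 8, 8, 9]


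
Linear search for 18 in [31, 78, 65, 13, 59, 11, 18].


i=0: 31!=18
i=1: 78!=18
i=2: 65!=18
i=3: 13!=18
i=4: 59!=18
i=5: 11!=18
i=6: 18==18 found!

Found at 6, 7 comps


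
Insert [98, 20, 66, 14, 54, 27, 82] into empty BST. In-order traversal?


Insert 98: root
Insert 20: L from 98
Insert 66: L from 98 -> R from 20
Insert 14: L from 98 -> L from 20
Insert 54: L from 98 -> R from 20 -> L from 66
Insert 27: L from 98 -> R from 20 -> L from 66 -> L from 54
Insert 82: L from 98 -> R from 20 -> R from 66

In-order: [14, 20, 27, 54, 66, 82, 98]


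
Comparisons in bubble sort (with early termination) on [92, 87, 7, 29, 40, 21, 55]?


Algorithm: bubble sort (with early termination)
Input: [92, 87, 7, 29, 40, 21, 55]
Sorted: [7, 21, 29, 40, 55, 87, 92]

20


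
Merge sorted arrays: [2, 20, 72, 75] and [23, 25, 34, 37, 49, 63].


Take 2 from A
Take 20 from A
Take 23 from B
Take 25 from B
Take 34 from B
Take 37 from B
Take 49 from B
Take 63 from B

Merged: [2, 20, 23, 25, 34, 37, 49, 63, 72, 75]


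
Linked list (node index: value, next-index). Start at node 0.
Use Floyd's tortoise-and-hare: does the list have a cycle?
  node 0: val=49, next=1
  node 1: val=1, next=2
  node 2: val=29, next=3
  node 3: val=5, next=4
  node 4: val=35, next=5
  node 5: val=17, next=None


Floyd's tortoise (slow, +1) and hare (fast, +2):
  init: slow=0, fast=0
  step 1: slow=1, fast=2
  step 2: slow=2, fast=4
  step 3: fast 4->5->None, no cycle

Cycle: no


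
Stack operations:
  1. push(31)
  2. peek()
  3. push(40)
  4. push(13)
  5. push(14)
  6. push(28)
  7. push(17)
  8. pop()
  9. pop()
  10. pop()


push(31) -> [31]
peek()->31
push(40) -> [31, 40]
push(13) -> [31, 40, 13]
push(14) -> [31, 40, 13, 14]
push(28) -> [31, 40, 13, 14, 28]
push(17) -> [31, 40, 13, 14, 28, 17]
pop()->17, [31, 40, 13, 14, 28]
pop()->28, [31, 40, 13, 14]
pop()->14, [31, 40, 13]

Final stack: [31, 40, 13]


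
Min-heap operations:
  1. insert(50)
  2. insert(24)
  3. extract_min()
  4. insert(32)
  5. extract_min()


insert(50) -> [50]
insert(24) -> [24, 50]
extract_min()->24, [50]
insert(32) -> [32, 50]
extract_min()->32, [50]

Final heap: [50]


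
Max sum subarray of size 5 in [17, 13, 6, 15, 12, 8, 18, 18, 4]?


[0:5]: 63
[1:6]: 54
[2:7]: 59
[3:8]: 71
[4:9]: 60

Max: 71 at [3:8]


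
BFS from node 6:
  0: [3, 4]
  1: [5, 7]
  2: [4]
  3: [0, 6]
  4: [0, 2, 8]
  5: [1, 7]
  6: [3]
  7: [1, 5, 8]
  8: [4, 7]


Visit 6, enqueue [3]
Visit 3, enqueue [0]
Visit 0, enqueue [4]
Visit 4, enqueue [2, 8]
Visit 2, enqueue []
Visit 8, enqueue [7]
Visit 7, enqueue [1, 5]
Visit 1, enqueue []
Visit 5, enqueue []

BFS order: [6, 3, 0, 4, 2, 8, 7, 1, 5]


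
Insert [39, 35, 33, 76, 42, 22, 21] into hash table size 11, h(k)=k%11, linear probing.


Insert 39: h=6 -> slot 6
Insert 35: h=2 -> slot 2
Insert 33: h=0 -> slot 0
Insert 76: h=10 -> slot 10
Insert 42: h=9 -> slot 9
Insert 22: h=0, 1 probes -> slot 1
Insert 21: h=10, 4 probes -> slot 3

Table: [33, 22, 35, 21, None, None, 39, None, None, 42, 76]


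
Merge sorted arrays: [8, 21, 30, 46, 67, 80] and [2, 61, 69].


Take 2 from B
Take 8 from A
Take 21 from A
Take 30 from A
Take 46 from A
Take 61 from B
Take 67 from A
Take 69 from B

Merged: [2, 8, 21, 30, 46, 61, 67, 69, 80]


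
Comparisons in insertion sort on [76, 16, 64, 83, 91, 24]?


Algorithm: insertion sort
Input: [76, 16, 64, 83, 91, 24]
Sorted: [16, 24, 64, 76, 83, 91]

10


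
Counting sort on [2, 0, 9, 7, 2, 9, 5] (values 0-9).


Input: [2, 0, 9, 7, 2, 9, 5]
Counts: [1, 0, 2, 0, 0, 1, 0, 1, 0, 2]

Sorted: [0, 2, 2, 5, 7, 9, 9]


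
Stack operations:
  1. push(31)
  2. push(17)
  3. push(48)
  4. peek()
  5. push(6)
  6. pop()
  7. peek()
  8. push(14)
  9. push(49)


push(31) -> [31]
push(17) -> [31, 17]
push(48) -> [31, 17, 48]
peek()->48
push(6) -> [31, 17, 48, 6]
pop()->6, [31, 17, 48]
peek()->48
push(14) -> [31, 17, 48, 14]
push(49) -> [31, 17, 48, 14, 49]

Final stack: [31, 17, 48, 14, 49]


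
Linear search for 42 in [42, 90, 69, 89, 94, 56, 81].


i=0: 42==42 found!

Found at 0, 1 comps


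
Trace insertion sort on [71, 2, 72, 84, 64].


Initial: [71, 2, 72, 84, 64]
Insert 2: [2, 71, 72, 84, 64]
Insert 72: [2, 71, 72, 84, 64]
Insert 84: [2, 71, 72, 84, 64]
Insert 64: [2, 64, 71, 72, 84]

Sorted: [2, 64, 71, 72, 84]


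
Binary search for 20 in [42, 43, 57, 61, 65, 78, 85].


Step 1: lo=0, hi=6, mid=3, val=61
Step 2: lo=0, hi=2, mid=1, val=43
Step 3: lo=0, hi=0, mid=0, val=42

Not found


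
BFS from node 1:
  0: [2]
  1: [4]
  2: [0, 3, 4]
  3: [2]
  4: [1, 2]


Visit 1, enqueue [4]
Visit 4, enqueue [2]
Visit 2, enqueue [0, 3]
Visit 0, enqueue []
Visit 3, enqueue []

BFS order: [1, 4, 2, 0, 3]


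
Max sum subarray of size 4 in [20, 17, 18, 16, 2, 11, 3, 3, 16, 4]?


[0:4]: 71
[1:5]: 53
[2:6]: 47
[3:7]: 32
[4:8]: 19
[5:9]: 33
[6:10]: 26

Max: 71 at [0:4]


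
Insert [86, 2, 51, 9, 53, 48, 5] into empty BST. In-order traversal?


Insert 86: root
Insert 2: L from 86
Insert 51: L from 86 -> R from 2
Insert 9: L from 86 -> R from 2 -> L from 51
Insert 53: L from 86 -> R from 2 -> R from 51
Insert 48: L from 86 -> R from 2 -> L from 51 -> R from 9
Insert 5: L from 86 -> R from 2 -> L from 51 -> L from 9

In-order: [2, 5, 9, 48, 51, 53, 86]


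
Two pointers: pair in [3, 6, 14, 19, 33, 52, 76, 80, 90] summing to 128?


lo=0(3)+hi=8(90)=93
lo=1(6)+hi=8(90)=96
lo=2(14)+hi=8(90)=104
lo=3(19)+hi=8(90)=109
lo=4(33)+hi=8(90)=123
lo=5(52)+hi=8(90)=142
lo=5(52)+hi=7(80)=132
lo=5(52)+hi=6(76)=128

Yes: 52+76=128


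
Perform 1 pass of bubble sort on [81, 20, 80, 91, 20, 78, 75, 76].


Initial: [81, 20, 80, 91, 20, 78, 75, 76]
Pass 1: [20, 80, 81, 20, 78, 75, 76, 91] (6 swaps)

After 1 pass: [20, 80, 81, 20, 78, 75, 76, 91]


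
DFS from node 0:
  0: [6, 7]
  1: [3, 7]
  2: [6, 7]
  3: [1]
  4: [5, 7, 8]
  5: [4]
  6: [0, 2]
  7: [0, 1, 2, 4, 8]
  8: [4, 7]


Visit 0, push [7, 6]
Visit 6, push [2]
Visit 2, push [7]
Visit 7, push [8, 4, 1]
Visit 1, push [3]
Visit 3, push []
Visit 4, push [8, 5]
Visit 5, push []
Visit 8, push []

DFS order: [0, 6, 2, 7, 1, 3, 4, 5, 8]


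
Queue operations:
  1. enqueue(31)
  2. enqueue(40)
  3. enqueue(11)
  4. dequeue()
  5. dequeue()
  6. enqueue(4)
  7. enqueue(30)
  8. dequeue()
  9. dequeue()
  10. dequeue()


enqueue(31) -> [31]
enqueue(40) -> [31, 40]
enqueue(11) -> [31, 40, 11]
dequeue()->31, [40, 11]
dequeue()->40, [11]
enqueue(4) -> [11, 4]
enqueue(30) -> [11, 4, 30]
dequeue()->11, [4, 30]
dequeue()->4, [30]
dequeue()->30, []

Final queue: []


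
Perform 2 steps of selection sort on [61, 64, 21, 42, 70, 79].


Initial: [61, 64, 21, 42, 70, 79]
Step 1: min=21 at 2
  Swap: [21, 64, 61, 42, 70, 79]
Step 2: min=42 at 3
  Swap: [21, 42, 61, 64, 70, 79]

After 2 steps: [21, 42, 61, 64, 70, 79]


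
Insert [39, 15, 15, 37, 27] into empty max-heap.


Insert 39: [39]
Insert 15: [39, 15]
Insert 15: [39, 15, 15]
Insert 37: [39, 37, 15, 15]
Insert 27: [39, 37, 15, 15, 27]

Final heap: [39, 37, 15, 15, 27]


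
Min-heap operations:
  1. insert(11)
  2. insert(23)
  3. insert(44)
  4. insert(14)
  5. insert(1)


insert(11) -> [11]
insert(23) -> [11, 23]
insert(44) -> [11, 23, 44]
insert(14) -> [11, 14, 44, 23]
insert(1) -> [1, 11, 44, 23, 14]

Final heap: [1, 11, 44, 23, 14]


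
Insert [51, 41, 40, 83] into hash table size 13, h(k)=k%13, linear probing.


Insert 51: h=12 -> slot 12
Insert 41: h=2 -> slot 2
Insert 40: h=1 -> slot 1
Insert 83: h=5 -> slot 5

Table: [None, 40, 41, None, None, 83, None, None, None, None, None, None, 51]


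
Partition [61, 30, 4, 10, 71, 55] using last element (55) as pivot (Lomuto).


Pivot: 55
  30 <= 55: swap -> [30, 61, 4, 10, 71, 55]
  4 <= 55: swap -> [30, 4, 61, 10, 71, 55]
  10 <= 55: swap -> [30, 4, 10, 61, 71, 55]
Place pivot at 3: [30, 4, 10, 55, 71, 61]

Partitioned: [30, 4, 10, 55, 71, 61]


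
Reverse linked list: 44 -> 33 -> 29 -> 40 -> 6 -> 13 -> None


Step 1: curr=44, set curr.next=prev(None) | reversed so far: 44
Step 2: curr=33, set curr.next=prev(44) | reversed so far: 33 -> 44
Step 3: curr=29, set curr.next=prev(33) | reversed so far: 29 -> 33 -> 44
Step 4: curr=40, set curr.next=prev(29) | reversed so far: 40 -> 29 -> 33 -> 44
Step 5: curr=6, set curr.next=prev(40) | reversed so far: 6 -> 40 -> 29 -> 33 -> 44
Step 6: curr=13, set curr.next=prev(6) | reversed so far: 13 -> 6 -> 40 -> 29 -> 33 -> 44

13 -> 6 -> 40 -> 29 -> 33 -> 44 -> None


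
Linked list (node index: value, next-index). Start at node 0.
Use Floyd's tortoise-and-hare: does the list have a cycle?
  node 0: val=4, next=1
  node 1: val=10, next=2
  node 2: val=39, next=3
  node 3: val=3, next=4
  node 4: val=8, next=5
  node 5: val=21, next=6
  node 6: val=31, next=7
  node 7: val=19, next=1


Floyd's tortoise (slow, +1) and hare (fast, +2):
  init: slow=0, fast=0
  step 1: slow=1, fast=2
  step 2: slow=2, fast=4
  step 3: slow=3, fast=6
  step 4: slow=4, fast=1
  step 5: slow=5, fast=3
  step 6: slow=6, fast=5
  step 7: slow=7, fast=7
  slow == fast at node 7: cycle detected

Cycle: yes


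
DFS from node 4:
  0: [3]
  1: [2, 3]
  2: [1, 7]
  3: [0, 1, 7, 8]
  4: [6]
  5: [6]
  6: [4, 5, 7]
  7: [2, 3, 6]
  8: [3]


Visit 4, push [6]
Visit 6, push [7, 5]
Visit 5, push []
Visit 7, push [3, 2]
Visit 2, push [1]
Visit 1, push [3]
Visit 3, push [8, 0]
Visit 0, push []
Visit 8, push []

DFS order: [4, 6, 5, 7, 2, 1, 3, 0, 8]


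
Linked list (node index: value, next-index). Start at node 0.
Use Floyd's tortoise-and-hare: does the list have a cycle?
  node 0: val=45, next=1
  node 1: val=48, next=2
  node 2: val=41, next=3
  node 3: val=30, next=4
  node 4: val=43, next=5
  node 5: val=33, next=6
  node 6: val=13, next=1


Floyd's tortoise (slow, +1) and hare (fast, +2):
  init: slow=0, fast=0
  step 1: slow=1, fast=2
  step 2: slow=2, fast=4
  step 3: slow=3, fast=6
  step 4: slow=4, fast=2
  step 5: slow=5, fast=4
  step 6: slow=6, fast=6
  slow == fast at node 6: cycle detected

Cycle: yes


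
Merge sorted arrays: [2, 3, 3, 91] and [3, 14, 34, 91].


Take 2 from A
Take 3 from A
Take 3 from A
Take 3 from B
Take 14 from B
Take 34 from B
Take 91 from A

Merged: [2, 3, 3, 3, 14, 34, 91, 91]


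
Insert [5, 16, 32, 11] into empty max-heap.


Insert 5: [5]
Insert 16: [16, 5]
Insert 32: [32, 5, 16]
Insert 11: [32, 11, 16, 5]

Final heap: [32, 11, 16, 5]


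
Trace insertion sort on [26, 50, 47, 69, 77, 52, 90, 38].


Initial: [26, 50, 47, 69, 77, 52, 90, 38]
Insert 50: [26, 50, 47, 69, 77, 52, 90, 38]
Insert 47: [26, 47, 50, 69, 77, 52, 90, 38]
Insert 69: [26, 47, 50, 69, 77, 52, 90, 38]
Insert 77: [26, 47, 50, 69, 77, 52, 90, 38]
Insert 52: [26, 47, 50, 52, 69, 77, 90, 38]
Insert 90: [26, 47, 50, 52, 69, 77, 90, 38]
Insert 38: [26, 38, 47, 50, 52, 69, 77, 90]

Sorted: [26, 38, 47, 50, 52, 69, 77, 90]


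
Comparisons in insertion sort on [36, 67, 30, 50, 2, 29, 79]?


Algorithm: insertion sort
Input: [36, 67, 30, 50, 2, 29, 79]
Sorted: [2, 29, 30, 36, 50, 67, 79]

15


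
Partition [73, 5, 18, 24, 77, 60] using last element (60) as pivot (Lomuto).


Pivot: 60
  5 <= 60: swap -> [5, 73, 18, 24, 77, 60]
  18 <= 60: swap -> [5, 18, 73, 24, 77, 60]
  24 <= 60: swap -> [5, 18, 24, 73, 77, 60]
Place pivot at 3: [5, 18, 24, 60, 77, 73]

Partitioned: [5, 18, 24, 60, 77, 73]


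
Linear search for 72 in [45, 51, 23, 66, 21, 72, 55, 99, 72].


i=0: 45!=72
i=1: 51!=72
i=2: 23!=72
i=3: 66!=72
i=4: 21!=72
i=5: 72==72 found!

Found at 5, 6 comps


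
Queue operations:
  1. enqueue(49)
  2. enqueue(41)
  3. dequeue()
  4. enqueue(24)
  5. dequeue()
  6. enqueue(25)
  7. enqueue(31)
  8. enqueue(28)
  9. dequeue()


enqueue(49) -> [49]
enqueue(41) -> [49, 41]
dequeue()->49, [41]
enqueue(24) -> [41, 24]
dequeue()->41, [24]
enqueue(25) -> [24, 25]
enqueue(31) -> [24, 25, 31]
enqueue(28) -> [24, 25, 31, 28]
dequeue()->24, [25, 31, 28]

Final queue: [25, 31, 28]


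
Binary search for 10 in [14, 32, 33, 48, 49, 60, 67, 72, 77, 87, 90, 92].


Step 1: lo=0, hi=11, mid=5, val=60
Step 2: lo=0, hi=4, mid=2, val=33
Step 3: lo=0, hi=1, mid=0, val=14

Not found


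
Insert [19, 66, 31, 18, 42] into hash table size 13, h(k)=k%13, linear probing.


Insert 19: h=6 -> slot 6
Insert 66: h=1 -> slot 1
Insert 31: h=5 -> slot 5
Insert 18: h=5, 2 probes -> slot 7
Insert 42: h=3 -> slot 3

Table: [None, 66, None, 42, None, 31, 19, 18, None, None, None, None, None]


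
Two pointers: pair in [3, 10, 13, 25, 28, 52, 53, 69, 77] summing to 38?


lo=0(3)+hi=8(77)=80
lo=0(3)+hi=7(69)=72
lo=0(3)+hi=6(53)=56
lo=0(3)+hi=5(52)=55
lo=0(3)+hi=4(28)=31
lo=1(10)+hi=4(28)=38

Yes: 10+28=38


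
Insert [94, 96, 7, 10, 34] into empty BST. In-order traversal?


Insert 94: root
Insert 96: R from 94
Insert 7: L from 94
Insert 10: L from 94 -> R from 7
Insert 34: L from 94 -> R from 7 -> R from 10

In-order: [7, 10, 34, 94, 96]


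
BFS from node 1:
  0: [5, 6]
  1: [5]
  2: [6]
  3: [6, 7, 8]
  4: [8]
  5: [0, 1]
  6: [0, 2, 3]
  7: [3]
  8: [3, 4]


Visit 1, enqueue [5]
Visit 5, enqueue [0]
Visit 0, enqueue [6]
Visit 6, enqueue [2, 3]
Visit 2, enqueue []
Visit 3, enqueue [7, 8]
Visit 7, enqueue []
Visit 8, enqueue [4]
Visit 4, enqueue []

BFS order: [1, 5, 0, 6, 2, 3, 7, 8, 4]


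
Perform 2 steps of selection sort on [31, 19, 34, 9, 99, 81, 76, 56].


Initial: [31, 19, 34, 9, 99, 81, 76, 56]
Step 1: min=9 at 3
  Swap: [9, 19, 34, 31, 99, 81, 76, 56]
Step 2: min=19 at 1
  Swap: [9, 19, 34, 31, 99, 81, 76, 56]

After 2 steps: [9, 19, 34, 31, 99, 81, 76, 56]


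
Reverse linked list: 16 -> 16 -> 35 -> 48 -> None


Step 1: curr=16, set curr.next=prev(None) | reversed so far: 16
Step 2: curr=16, set curr.next=prev(16) | reversed so far: 16 -> 16
Step 3: curr=35, set curr.next=prev(16) | reversed so far: 35 -> 16 -> 16
Step 4: curr=48, set curr.next=prev(35) | reversed so far: 48 -> 35 -> 16 -> 16

48 -> 35 -> 16 -> 16 -> None


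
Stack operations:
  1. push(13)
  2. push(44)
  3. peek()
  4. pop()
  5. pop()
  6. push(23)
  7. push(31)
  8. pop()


push(13) -> [13]
push(44) -> [13, 44]
peek()->44
pop()->44, [13]
pop()->13, []
push(23) -> [23]
push(31) -> [23, 31]
pop()->31, [23]

Final stack: [23]


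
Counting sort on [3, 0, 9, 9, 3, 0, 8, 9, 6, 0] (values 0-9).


Input: [3, 0, 9, 9, 3, 0, 8, 9, 6, 0]
Counts: [3, 0, 0, 2, 0, 0, 1, 0, 1, 3]

Sorted: [0, 0, 0, 3, 3, 6, 8, 9, 9, 9]


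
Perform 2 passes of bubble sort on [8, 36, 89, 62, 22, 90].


Initial: [8, 36, 89, 62, 22, 90]
Pass 1: [8, 36, 62, 22, 89, 90] (2 swaps)
Pass 2: [8, 36, 22, 62, 89, 90] (1 swaps)

After 2 passes: [8, 36, 22, 62, 89, 90]


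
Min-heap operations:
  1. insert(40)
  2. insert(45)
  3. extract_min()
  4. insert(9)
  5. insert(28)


insert(40) -> [40]
insert(45) -> [40, 45]
extract_min()->40, [45]
insert(9) -> [9, 45]
insert(28) -> [9, 45, 28]

Final heap: [9, 45, 28]


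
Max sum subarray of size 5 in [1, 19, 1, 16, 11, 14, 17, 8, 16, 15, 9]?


[0:5]: 48
[1:6]: 61
[2:7]: 59
[3:8]: 66
[4:9]: 66
[5:10]: 70
[6:11]: 65

Max: 70 at [5:10]


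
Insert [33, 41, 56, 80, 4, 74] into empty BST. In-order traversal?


Insert 33: root
Insert 41: R from 33
Insert 56: R from 33 -> R from 41
Insert 80: R from 33 -> R from 41 -> R from 56
Insert 4: L from 33
Insert 74: R from 33 -> R from 41 -> R from 56 -> L from 80

In-order: [4, 33, 41, 56, 74, 80]


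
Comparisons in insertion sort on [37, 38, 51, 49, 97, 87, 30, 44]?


Algorithm: insertion sort
Input: [37, 38, 51, 49, 97, 87, 30, 44]
Sorted: [30, 37, 38, 44, 49, 51, 87, 97]

18


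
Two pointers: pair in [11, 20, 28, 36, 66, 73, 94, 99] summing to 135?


lo=0(11)+hi=7(99)=110
lo=1(20)+hi=7(99)=119
lo=2(28)+hi=7(99)=127
lo=3(36)+hi=7(99)=135

Yes: 36+99=135


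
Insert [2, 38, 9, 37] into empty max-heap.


Insert 2: [2]
Insert 38: [38, 2]
Insert 9: [38, 2, 9]
Insert 37: [38, 37, 9, 2]

Final heap: [38, 37, 9, 2]


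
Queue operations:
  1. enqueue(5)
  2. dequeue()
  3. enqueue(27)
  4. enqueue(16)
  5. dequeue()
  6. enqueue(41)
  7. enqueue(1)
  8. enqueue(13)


enqueue(5) -> [5]
dequeue()->5, []
enqueue(27) -> [27]
enqueue(16) -> [27, 16]
dequeue()->27, [16]
enqueue(41) -> [16, 41]
enqueue(1) -> [16, 41, 1]
enqueue(13) -> [16, 41, 1, 13]

Final queue: [16, 41, 1, 13]


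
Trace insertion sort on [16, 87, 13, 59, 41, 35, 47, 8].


Initial: [16, 87, 13, 59, 41, 35, 47, 8]
Insert 87: [16, 87, 13, 59, 41, 35, 47, 8]
Insert 13: [13, 16, 87, 59, 41, 35, 47, 8]
Insert 59: [13, 16, 59, 87, 41, 35, 47, 8]
Insert 41: [13, 16, 41, 59, 87, 35, 47, 8]
Insert 35: [13, 16, 35, 41, 59, 87, 47, 8]
Insert 47: [13, 16, 35, 41, 47, 59, 87, 8]
Insert 8: [8, 13, 16, 35, 41, 47, 59, 87]

Sorted: [8, 13, 16, 35, 41, 47, 59, 87]


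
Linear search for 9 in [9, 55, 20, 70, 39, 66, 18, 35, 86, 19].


i=0: 9==9 found!

Found at 0, 1 comps


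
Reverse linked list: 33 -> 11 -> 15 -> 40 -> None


Step 1: curr=33, set curr.next=prev(None) | reversed so far: 33
Step 2: curr=11, set curr.next=prev(33) | reversed so far: 11 -> 33
Step 3: curr=15, set curr.next=prev(11) | reversed so far: 15 -> 11 -> 33
Step 4: curr=40, set curr.next=prev(15) | reversed so far: 40 -> 15 -> 11 -> 33

40 -> 15 -> 11 -> 33 -> None


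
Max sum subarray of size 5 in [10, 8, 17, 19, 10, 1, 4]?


[0:5]: 64
[1:6]: 55
[2:7]: 51

Max: 64 at [0:5]


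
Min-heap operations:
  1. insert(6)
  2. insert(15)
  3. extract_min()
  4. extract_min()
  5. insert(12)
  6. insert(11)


insert(6) -> [6]
insert(15) -> [6, 15]
extract_min()->6, [15]
extract_min()->15, []
insert(12) -> [12]
insert(11) -> [11, 12]

Final heap: [11, 12]


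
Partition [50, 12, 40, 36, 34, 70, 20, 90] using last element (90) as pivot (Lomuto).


Pivot: 90
  50 <= 90: advance i (no swap)
  12 <= 90: advance i (no swap)
  40 <= 90: advance i (no swap)
  36 <= 90: advance i (no swap)
  34 <= 90: advance i (no swap)
  70 <= 90: advance i (no swap)
  20 <= 90: advance i (no swap)
Place pivot at 7: [50, 12, 40, 36, 34, 70, 20, 90]

Partitioned: [50, 12, 40, 36, 34, 70, 20, 90]


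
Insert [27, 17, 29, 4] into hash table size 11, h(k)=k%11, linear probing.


Insert 27: h=5 -> slot 5
Insert 17: h=6 -> slot 6
Insert 29: h=7 -> slot 7
Insert 4: h=4 -> slot 4

Table: [None, None, None, None, 4, 27, 17, 29, None, None, None]


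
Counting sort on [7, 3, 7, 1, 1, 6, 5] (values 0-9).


Input: [7, 3, 7, 1, 1, 6, 5]
Counts: [0, 2, 0, 1, 0, 1, 1, 2, 0, 0]

Sorted: [1, 1, 3, 5, 6, 7, 7]


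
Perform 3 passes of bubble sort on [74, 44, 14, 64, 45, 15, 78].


Initial: [74, 44, 14, 64, 45, 15, 78]
Pass 1: [44, 14, 64, 45, 15, 74, 78] (5 swaps)
Pass 2: [14, 44, 45, 15, 64, 74, 78] (3 swaps)
Pass 3: [14, 44, 15, 45, 64, 74, 78] (1 swaps)

After 3 passes: [14, 44, 15, 45, 64, 74, 78]


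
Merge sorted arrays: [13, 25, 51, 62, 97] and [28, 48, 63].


Take 13 from A
Take 25 from A
Take 28 from B
Take 48 from B
Take 51 from A
Take 62 from A
Take 63 from B

Merged: [13, 25, 28, 48, 51, 62, 63, 97]


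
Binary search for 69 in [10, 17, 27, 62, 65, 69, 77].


Step 1: lo=0, hi=6, mid=3, val=62
Step 2: lo=4, hi=6, mid=5, val=69

Found at index 5


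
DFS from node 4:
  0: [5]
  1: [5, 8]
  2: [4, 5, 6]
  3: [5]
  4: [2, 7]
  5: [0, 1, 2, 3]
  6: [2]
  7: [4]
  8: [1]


Visit 4, push [7, 2]
Visit 2, push [6, 5]
Visit 5, push [3, 1, 0]
Visit 0, push []
Visit 1, push [8]
Visit 8, push []
Visit 3, push []
Visit 6, push []
Visit 7, push []

DFS order: [4, 2, 5, 0, 1, 8, 3, 6, 7]


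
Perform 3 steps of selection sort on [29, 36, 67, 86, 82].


Initial: [29, 36, 67, 86, 82]
Step 1: min=29 at 0
  Swap: [29, 36, 67, 86, 82]
Step 2: min=36 at 1
  Swap: [29, 36, 67, 86, 82]
Step 3: min=67 at 2
  Swap: [29, 36, 67, 86, 82]

After 3 steps: [29, 36, 67, 86, 82]


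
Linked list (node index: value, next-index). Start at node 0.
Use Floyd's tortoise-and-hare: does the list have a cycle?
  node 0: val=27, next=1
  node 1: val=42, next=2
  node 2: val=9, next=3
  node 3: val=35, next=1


Floyd's tortoise (slow, +1) and hare (fast, +2):
  init: slow=0, fast=0
  step 1: slow=1, fast=2
  step 2: slow=2, fast=1
  step 3: slow=3, fast=3
  slow == fast at node 3: cycle detected

Cycle: yes


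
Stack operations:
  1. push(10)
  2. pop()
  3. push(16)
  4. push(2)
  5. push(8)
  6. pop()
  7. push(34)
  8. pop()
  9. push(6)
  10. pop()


push(10) -> [10]
pop()->10, []
push(16) -> [16]
push(2) -> [16, 2]
push(8) -> [16, 2, 8]
pop()->8, [16, 2]
push(34) -> [16, 2, 34]
pop()->34, [16, 2]
push(6) -> [16, 2, 6]
pop()->6, [16, 2]

Final stack: [16, 2]


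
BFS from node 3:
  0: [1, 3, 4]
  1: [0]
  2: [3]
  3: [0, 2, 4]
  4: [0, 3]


Visit 3, enqueue [0, 2, 4]
Visit 0, enqueue [1]
Visit 2, enqueue []
Visit 4, enqueue []
Visit 1, enqueue []

BFS order: [3, 0, 2, 4, 1]


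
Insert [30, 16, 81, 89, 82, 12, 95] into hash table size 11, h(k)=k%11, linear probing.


Insert 30: h=8 -> slot 8
Insert 16: h=5 -> slot 5
Insert 81: h=4 -> slot 4
Insert 89: h=1 -> slot 1
Insert 82: h=5, 1 probes -> slot 6
Insert 12: h=1, 1 probes -> slot 2
Insert 95: h=7 -> slot 7

Table: [None, 89, 12, None, 81, 16, 82, 95, 30, None, None]


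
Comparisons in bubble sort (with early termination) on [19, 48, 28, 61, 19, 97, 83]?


Algorithm: bubble sort (with early termination)
Input: [19, 48, 28, 61, 19, 97, 83]
Sorted: [19, 19, 28, 48, 61, 83, 97]

18


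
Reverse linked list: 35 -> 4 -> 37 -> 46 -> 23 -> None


Step 1: curr=35, set curr.next=prev(None) | reversed so far: 35
Step 2: curr=4, set curr.next=prev(35) | reversed so far: 4 -> 35
Step 3: curr=37, set curr.next=prev(4) | reversed so far: 37 -> 4 -> 35
Step 4: curr=46, set curr.next=prev(37) | reversed so far: 46 -> 37 -> 4 -> 35
Step 5: curr=23, set curr.next=prev(46) | reversed so far: 23 -> 46 -> 37 -> 4 -> 35

23 -> 46 -> 37 -> 4 -> 35 -> None


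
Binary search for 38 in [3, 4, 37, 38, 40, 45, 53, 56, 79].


Step 1: lo=0, hi=8, mid=4, val=40
Step 2: lo=0, hi=3, mid=1, val=4
Step 3: lo=2, hi=3, mid=2, val=37
Step 4: lo=3, hi=3, mid=3, val=38

Found at index 3


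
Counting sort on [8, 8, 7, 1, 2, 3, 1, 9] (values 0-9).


Input: [8, 8, 7, 1, 2, 3, 1, 9]
Counts: [0, 2, 1, 1, 0, 0, 0, 1, 2, 1]

Sorted: [1, 1, 2, 3, 7, 8, 8, 9]


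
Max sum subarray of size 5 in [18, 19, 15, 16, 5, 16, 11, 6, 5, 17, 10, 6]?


[0:5]: 73
[1:6]: 71
[2:7]: 63
[3:8]: 54
[4:9]: 43
[5:10]: 55
[6:11]: 49
[7:12]: 44

Max: 73 at [0:5]


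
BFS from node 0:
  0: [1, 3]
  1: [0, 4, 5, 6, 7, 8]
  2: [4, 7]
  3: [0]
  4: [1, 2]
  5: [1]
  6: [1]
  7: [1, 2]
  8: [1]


Visit 0, enqueue [1, 3]
Visit 1, enqueue [4, 5, 6, 7, 8]
Visit 3, enqueue []
Visit 4, enqueue [2]
Visit 5, enqueue []
Visit 6, enqueue []
Visit 7, enqueue []
Visit 8, enqueue []
Visit 2, enqueue []

BFS order: [0, 1, 3, 4, 5, 6, 7, 8, 2]


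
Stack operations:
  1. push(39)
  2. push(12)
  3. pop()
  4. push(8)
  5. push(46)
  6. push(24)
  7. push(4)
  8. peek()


push(39) -> [39]
push(12) -> [39, 12]
pop()->12, [39]
push(8) -> [39, 8]
push(46) -> [39, 8, 46]
push(24) -> [39, 8, 46, 24]
push(4) -> [39, 8, 46, 24, 4]
peek()->4

Final stack: [39, 8, 46, 24, 4]


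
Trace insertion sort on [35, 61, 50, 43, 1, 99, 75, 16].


Initial: [35, 61, 50, 43, 1, 99, 75, 16]
Insert 61: [35, 61, 50, 43, 1, 99, 75, 16]
Insert 50: [35, 50, 61, 43, 1, 99, 75, 16]
Insert 43: [35, 43, 50, 61, 1, 99, 75, 16]
Insert 1: [1, 35, 43, 50, 61, 99, 75, 16]
Insert 99: [1, 35, 43, 50, 61, 99, 75, 16]
Insert 75: [1, 35, 43, 50, 61, 75, 99, 16]
Insert 16: [1, 16, 35, 43, 50, 61, 75, 99]

Sorted: [1, 16, 35, 43, 50, 61, 75, 99]


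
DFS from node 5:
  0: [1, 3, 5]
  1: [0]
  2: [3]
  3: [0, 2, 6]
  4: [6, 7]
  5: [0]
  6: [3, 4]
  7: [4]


Visit 5, push [0]
Visit 0, push [3, 1]
Visit 1, push []
Visit 3, push [6, 2]
Visit 2, push []
Visit 6, push [4]
Visit 4, push [7]
Visit 7, push []

DFS order: [5, 0, 1, 3, 2, 6, 4, 7]


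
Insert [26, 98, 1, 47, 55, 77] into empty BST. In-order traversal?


Insert 26: root
Insert 98: R from 26
Insert 1: L from 26
Insert 47: R from 26 -> L from 98
Insert 55: R from 26 -> L from 98 -> R from 47
Insert 77: R from 26 -> L from 98 -> R from 47 -> R from 55

In-order: [1, 26, 47, 55, 77, 98]


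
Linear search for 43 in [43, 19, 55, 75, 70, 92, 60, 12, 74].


i=0: 43==43 found!

Found at 0, 1 comps


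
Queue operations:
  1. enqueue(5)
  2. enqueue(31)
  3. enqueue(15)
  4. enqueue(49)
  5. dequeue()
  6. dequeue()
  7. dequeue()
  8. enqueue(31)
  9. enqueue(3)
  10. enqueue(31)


enqueue(5) -> [5]
enqueue(31) -> [5, 31]
enqueue(15) -> [5, 31, 15]
enqueue(49) -> [5, 31, 15, 49]
dequeue()->5, [31, 15, 49]
dequeue()->31, [15, 49]
dequeue()->15, [49]
enqueue(31) -> [49, 31]
enqueue(3) -> [49, 31, 3]
enqueue(31) -> [49, 31, 3, 31]

Final queue: [49, 31, 3, 31]
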